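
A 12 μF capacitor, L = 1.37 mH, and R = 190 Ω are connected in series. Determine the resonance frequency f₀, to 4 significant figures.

1.241 kHz

ω₀ = 1/√(LC) = 1/√(0.00137 × 1.2e-05) = 7799 rad/s
f₀ = ω₀/(2π) = 1.241 kHz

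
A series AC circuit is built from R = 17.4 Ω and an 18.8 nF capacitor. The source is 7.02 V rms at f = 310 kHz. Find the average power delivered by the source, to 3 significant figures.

818 mW

ω = 2πf = 1.948e+06 rad/s
X_C = 1/(ωC) = 27.3 Ω
Z = 17.4 − j27.3 Ω
|Z| = √(17.4² + 27.3²) = 32.4 Ω
∠Z = arctan(-27.3/17.4) = -57.5°
I = V/|Z| = 217 mA
P = VI cos φ = 7.02 × 0.217 × cos(-57.5°) = 818 mW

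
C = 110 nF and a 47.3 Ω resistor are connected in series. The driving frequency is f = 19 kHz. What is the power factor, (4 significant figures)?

ω = 2πf = 119400 rad/s
X_C = 1/(ωC) = 76.15 Ω
Z = 47.30 − j76.15 Ω
|Z| = √(47.30² + 76.15²) = 89.64 Ω
∠Z = arctan(-76.15/47.30) = -58.15°
cos φ = cos(-58.15°) = 0.5276

0.5276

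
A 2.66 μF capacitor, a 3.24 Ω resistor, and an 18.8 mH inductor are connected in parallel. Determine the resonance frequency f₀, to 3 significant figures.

ω₀ = 1/√(LC) = 1/√(0.0188 × 2.66e-06) = 4472 rad/s
f₀ = ω₀/(2π) = 712 Hz

712 Hz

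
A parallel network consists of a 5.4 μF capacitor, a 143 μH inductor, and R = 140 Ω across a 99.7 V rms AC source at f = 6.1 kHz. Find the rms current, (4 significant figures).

ω = 2πf = 38330 rad/s
X_L = ωL = 5.481 Ω
X_C = 1/(ωC) = 4.832 Ω
Parallel: admittances add. Y = 1/R + 1/(jωL) + jωC
Y = (0.007143 + j0.02451) S
|Y| = 0.02553 S → |Z| = 1/|Y| = 39.16 Ω, ∠Z = −∠Y = -73.75°
I = V/|Z| = 99.7/39.16 = 2.546 A

2.546 A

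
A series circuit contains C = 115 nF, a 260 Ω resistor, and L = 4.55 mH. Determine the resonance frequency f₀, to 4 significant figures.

6.958 kHz

ω₀ = 1/√(LC) = 1/√(0.00455 × 1.15e-07) = 43720 rad/s
f₀ = ω₀/(2π) = 6.958 kHz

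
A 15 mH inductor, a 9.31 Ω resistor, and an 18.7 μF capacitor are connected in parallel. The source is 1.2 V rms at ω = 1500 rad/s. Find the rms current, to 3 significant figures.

X_L = ωL = 22.5 Ω
X_C = 1/(ωC) = 35.7 Ω
Parallel: admittances add. Y = 1/R + 1/(jωL) + jωC
Y = (0.107 − j0.0164) S
|Y| = 0.109 S → |Z| = 1/|Y| = 9.20 Ω, ∠Z = −∠Y = 8.68°
I = V/|Z| = 1.2/9.20 = 130 mA

130 mA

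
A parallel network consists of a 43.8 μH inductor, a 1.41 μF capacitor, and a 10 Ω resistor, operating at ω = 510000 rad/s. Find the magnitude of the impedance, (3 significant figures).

1.47 Ω

X_L = ωL = 22.3 Ω
X_C = 1/(ωC) = 1.39 Ω
Parallel: admittances add. Y = 1/R + 1/(jωL) + jωC
Y = (0.100 + j0.674) S
|Y| = 0.682 S → |Z| = 1/|Y| = 1.47 Ω, ∠Z = −∠Y = -81.6°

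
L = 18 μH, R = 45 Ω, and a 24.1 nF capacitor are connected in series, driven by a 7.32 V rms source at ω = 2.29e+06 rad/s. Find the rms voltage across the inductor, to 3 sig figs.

5.97 V

X_L = ωL = 41.2 Ω
X_C = 1/(ωC) = 18.1 Ω
Net reactance X = X_L − X_C = 23.1 Ω
Z = 45.0 + j23.1 Ω
|Z| = √(45.0² + 23.1²) = 50.6 Ω
I = V/|Z| = 145 mA
V_L = I·|Z_L| = 0.145 × 41.2 = 5.97 V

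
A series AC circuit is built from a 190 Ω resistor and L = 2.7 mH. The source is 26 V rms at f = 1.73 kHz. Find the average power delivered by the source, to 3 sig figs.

3.47 W

ω = 2πf = 10870 rad/s
X_L = ωL = 29.3 Ω
Z = 190 + j29.3 Ω
|Z| = √(190² + 29.3²) = 192 Ω
∠Z = arctan(29.3/190) = 8.78°
I = V/|Z| = 135 mA
P = VI cos φ = 26 × 0.135 × cos(8.78°) = 3.47 W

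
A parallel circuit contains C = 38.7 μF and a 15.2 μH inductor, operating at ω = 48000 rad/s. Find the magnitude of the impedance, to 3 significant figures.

2.05 Ω

X_L = ωL = 0.730 Ω
X_C = 1/(ωC) = 0.538 Ω
Parallel: admittances add. Y = 1/(jωL) + jωC
Y = (0 + j0.487) S
|Y| = 0.487 S → |Z| = 1/|Y| = 2.05 Ω, ∠Z = −∠Y = -90.0°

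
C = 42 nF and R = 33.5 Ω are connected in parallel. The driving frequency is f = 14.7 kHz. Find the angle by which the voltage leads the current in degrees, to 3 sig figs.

-7.40°

ω = 2πf = 92360 rad/s
X_C = 1/(ωC) = 258 Ω
Parallel: admittances add. Y = 1/R + jωC
Y = (0.0299 + j0.00388) S
|Y| = 0.0301 S → |Z| = 1/|Y| = 33.2 Ω, ∠Z = −∠Y = -7.40°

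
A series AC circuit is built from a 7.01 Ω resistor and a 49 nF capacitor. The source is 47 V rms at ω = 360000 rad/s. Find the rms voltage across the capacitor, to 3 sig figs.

X_C = 1/(ωC) = 56.7 Ω
Z = 7.01 − j56.7 Ω
|Z| = √(7.01² + 56.7²) = 57.1 Ω
I = V/|Z| = 823 mA
V_C = I·|Z_C| = 0.823 × 56.7 = 46.6 V

46.6 V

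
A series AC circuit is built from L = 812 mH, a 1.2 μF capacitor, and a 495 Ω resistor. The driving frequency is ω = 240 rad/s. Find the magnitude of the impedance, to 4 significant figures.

3315 Ω

X_L = ωL = 194.9 Ω
X_C = 1/(ωC) = 3472 Ω
Net reactance X = X_L − X_C = -3277 Ω
Z = 495.0 − j3277 Ω
|Z| = √(495.0² + 3277²) = 3315 Ω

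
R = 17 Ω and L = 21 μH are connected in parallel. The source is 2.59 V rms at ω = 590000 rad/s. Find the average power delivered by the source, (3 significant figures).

X_L = ωL = 12.4 Ω
Parallel: admittances add. Y = 1/R + 1/(jωL)
Y = (0.0588 − j0.0807) S
|Y| = 0.0999 S → |Z| = 1/|Y| = 10.0 Ω, ∠Z = −∠Y = 53.9°
I = V/|Z| = 259 mA
P = VI cos φ = 2.59 × 0.259 × cos(53.9°) = 395 mW

395 mW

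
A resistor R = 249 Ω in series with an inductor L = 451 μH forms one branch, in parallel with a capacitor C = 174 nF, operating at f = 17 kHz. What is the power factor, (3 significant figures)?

0.212

ω = 2πf = 106800 rad/s
X_L = ωL = 48.2 Ω
X_C = 1/(ωC) = 53.8 Ω
Branch 1 (R+jX_L): Z₁ = 249 + j48.2 Ω, |Z₁| = 254 Ω
Branch 2 (−jX_C): Z₂ = −j53.8 Ω
Parallel: Z = Z₁Z₂/(Z₁+Z₂), |Z| = 54.8 Ω, ∠Z = -77.8°
cos φ = cos(-77.8°) = 0.212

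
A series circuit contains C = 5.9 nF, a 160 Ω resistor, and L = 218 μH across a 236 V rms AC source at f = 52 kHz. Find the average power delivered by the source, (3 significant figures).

ω = 2πf = 326700 rad/s
X_L = ωL = 71.2 Ω
X_C = 1/(ωC) = 519 Ω
Net reactance X = X_L − X_C = -448 Ω
Z = 160 − j448 Ω
|Z| = √(160² + 448²) = 475 Ω
∠Z = arctan(-448/160) = -70.3°
I = V/|Z| = 497 mA
P = VI cos φ = 236 × 0.497 × cos(-70.3°) = 39.5 W

39.5 W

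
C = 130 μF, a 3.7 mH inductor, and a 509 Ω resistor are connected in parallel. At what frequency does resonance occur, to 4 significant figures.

ω₀ = 1/√(LC) = 1/√(0.0037 × 0.00013) = 1442 rad/s
f₀ = ω₀/(2π) = 229.5 Hz

229.5 Hz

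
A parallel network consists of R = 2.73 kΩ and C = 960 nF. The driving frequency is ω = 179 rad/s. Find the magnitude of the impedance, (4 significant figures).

2472 Ω

X_C = 1/(ωC) = 5819 Ω
Parallel: admittances add. Y = 1/R + jωC
Y = (0.0003663 + j0.0001718) S
|Y| = 0.0004046 S → |Z| = 1/|Y| = 2472 Ω, ∠Z = −∠Y = -25.13°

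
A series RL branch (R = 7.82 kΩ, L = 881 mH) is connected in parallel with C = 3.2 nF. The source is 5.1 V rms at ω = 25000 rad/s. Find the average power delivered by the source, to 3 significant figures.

X_L = ωL = 22000 Ω
X_C = 1/(ωC) = 12500 Ω
Branch 1 (R+jX_L): Z₁ = 7820 + j22000 Ω, |Z₁| = 23400 Ω
Branch 2 (−jX_C): Z₂ = −j12500 Ω
Parallel: Z = Z₁Z₂/(Z₁+Z₂), |Z| = 23700 Ω, ∠Z = -70.2°
I = V/|Z| = 215 μA
P = VI cos φ = 5.1 × 0.000215 × cos(-70.2°) = 372 μW

372 μW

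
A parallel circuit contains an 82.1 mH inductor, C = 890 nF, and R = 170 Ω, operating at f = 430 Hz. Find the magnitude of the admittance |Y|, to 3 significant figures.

ω = 2πf = 2702 rad/s
X_L = ωL = 222 Ω
X_C = 1/(ωC) = 416 Ω
Parallel: admittances add. Y = 1/R + 1/(jωL) + jωC
Y = (0.00588 − j0.00210) S
|Y| = 0.00625 S → |Z| = 1/|Y| = 160 Ω, ∠Z = −∠Y = 19.7°

6.25 mS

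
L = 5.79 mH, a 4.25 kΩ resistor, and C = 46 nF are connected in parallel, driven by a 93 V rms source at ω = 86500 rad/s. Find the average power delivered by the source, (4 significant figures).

2.035 W

X_L = ωL = 500.8 Ω
X_C = 1/(ωC) = 251.3 Ω
Parallel: admittances add. Y = 1/R + 1/(jωL) + jωC
Y = (0.0002353 + j0.001982) S
|Y| = 0.001996 S → |Z| = 1/|Y| = 500.9 Ω, ∠Z = −∠Y = -83.23°
I = V/|Z| = 185.7 mA
P = VI cos φ = 93 × 0.1857 × cos(-83.23°) = 2.035 W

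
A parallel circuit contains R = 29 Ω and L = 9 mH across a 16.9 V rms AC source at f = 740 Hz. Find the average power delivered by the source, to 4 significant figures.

ω = 2πf = 4650 rad/s
X_L = ωL = 41.85 Ω
Parallel: admittances add. Y = 1/R + 1/(jωL)
Y = (0.03448 − j0.02390) S
|Y| = 0.04195 S → |Z| = 1/|Y| = 23.84 Ω, ∠Z = −∠Y = 34.72°
I = V/|Z| = 709.0 mA
P = VI cos φ = 16.9 × 0.7090 × cos(34.72°) = 9.849 W

9.849 W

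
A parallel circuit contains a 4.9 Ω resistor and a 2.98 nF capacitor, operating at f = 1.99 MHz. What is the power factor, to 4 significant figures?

ω = 2πf = 1.25e+07 rad/s
X_C = 1/(ωC) = 26.84 Ω
Parallel: admittances add. Y = 1/R + jωC
Y = (0.2041 + j0.03726) S
|Y| = 0.2075 S → |Z| = 1/|Y| = 4.820 Ω, ∠Z = −∠Y = -10.35°
cos φ = cos(-10.35°) = 0.9837

0.9837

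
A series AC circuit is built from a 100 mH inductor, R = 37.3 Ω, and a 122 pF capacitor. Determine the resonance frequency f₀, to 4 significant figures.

ω₀ = 1/√(LC) = 1/√(0.1 × 1.22e-10) = 286300 rad/s
f₀ = ω₀/(2π) = 45.57 kHz

45.57 kHz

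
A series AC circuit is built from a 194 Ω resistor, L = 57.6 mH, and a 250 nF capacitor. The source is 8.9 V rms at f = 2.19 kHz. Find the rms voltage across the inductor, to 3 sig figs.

ω = 2πf = 13760 rad/s
X_L = ωL = 793 Ω
X_C = 1/(ωC) = 291 Ω
Net reactance X = X_L − X_C = 502 Ω
Z = 194 + j502 Ω
|Z| = √(194² + 502²) = 538 Ω
I = V/|Z| = 16.5 mA
V_L = I·|Z_L| = 0.0165 × 793 = 13.1 V

13.1 V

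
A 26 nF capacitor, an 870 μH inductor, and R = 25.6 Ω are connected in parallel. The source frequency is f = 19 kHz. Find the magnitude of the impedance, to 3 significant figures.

25.3 Ω

ω = 2πf = 119400 rad/s
X_L = ωL = 104 Ω
X_C = 1/(ωC) = 322 Ω
Parallel: admittances add. Y = 1/R + 1/(jωL) + jωC
Y = (0.0391 − j0.00652) S
|Y| = 0.0396 S → |Z| = 1/|Y| = 25.3 Ω, ∠Z = −∠Y = 9.48°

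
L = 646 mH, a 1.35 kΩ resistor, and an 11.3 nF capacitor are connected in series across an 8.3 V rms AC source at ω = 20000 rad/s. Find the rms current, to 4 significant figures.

964.9 μA

X_L = ωL = 12920 Ω
X_C = 1/(ωC) = 4425 Ω
Net reactance X = X_L − X_C = 8495 Ω
Z = 1350 + j8495 Ω
|Z| = √(1350² + 8495²) = 8602 Ω
I = V/|Z| = 8.3/8602 = 964.9 μA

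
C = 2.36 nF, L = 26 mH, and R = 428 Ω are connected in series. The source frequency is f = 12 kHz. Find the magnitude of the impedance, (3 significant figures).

ω = 2πf = 75400 rad/s
X_L = ωL = 1960 Ω
X_C = 1/(ωC) = 5620 Ω
Net reactance X = X_L − X_C = -3660 Ω
Z = 428 − j3660 Ω
|Z| = √(428² + 3660²) = 3680 Ω

3680 Ω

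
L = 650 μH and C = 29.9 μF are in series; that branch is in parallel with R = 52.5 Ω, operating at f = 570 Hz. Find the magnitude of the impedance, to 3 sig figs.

ω = 2πf = 3581 rad/s
X_L = ωL = 2.33 Ω
X_C = 1/(ωC) = 9.34 Ω
Branch 1: Z₁ = R = 52.5 Ω
Branch 2 (series LC): Z₂ = j(X_L − X_C) = −j7.01 Ω
Parallel: Z = Z₁Z₂/(Z₁+Z₂), |Z| = 6.95 Ω, ∠Z = -82.4°

6.95 Ω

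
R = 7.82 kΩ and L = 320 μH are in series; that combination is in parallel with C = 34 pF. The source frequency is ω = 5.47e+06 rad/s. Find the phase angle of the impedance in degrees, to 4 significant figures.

-52.50°

X_L = ωL = 1750 Ω
X_C = 1/(ωC) = 5377 Ω
Branch 1 (R+jX_L): Z₁ = 7820 + j1750 Ω, |Z₁| = 8014 Ω
Branch 2 (−jX_C): Z₂ = −j5377 Ω
Parallel: Z = Z₁Z₂/(Z₁+Z₂), |Z| = 4999 Ω, ∠Z = -52.50°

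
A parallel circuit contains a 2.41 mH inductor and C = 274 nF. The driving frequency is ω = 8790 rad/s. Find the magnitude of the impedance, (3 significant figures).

X_L = ωL = 21.2 Ω
X_C = 1/(ωC) = 415 Ω
Parallel: admittances add. Y = 1/(jωL) + jωC
Y = (0 − j0.0448) S
|Y| = 0.0448 S → |Z| = 1/|Y| = 22.3 Ω, ∠Z = −∠Y = 90.0°

22.3 Ω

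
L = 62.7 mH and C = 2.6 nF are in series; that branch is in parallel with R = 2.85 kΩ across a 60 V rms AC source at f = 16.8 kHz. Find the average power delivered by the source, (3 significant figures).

ω = 2πf = 105600 rad/s
X_L = ωL = 6620 Ω
X_C = 1/(ωC) = 3640 Ω
Branch 1: Z₁ = R = 2850 Ω
Branch 2 (series LC): Z₂ = j(X_L − X_C) = j2970 Ω
Parallel: Z = Z₁Z₂/(Z₁+Z₂), |Z| = 2060 Ω, ∠Z = 43.8°
I = V/|Z| = 29.2 mA
P = VI cos φ = 60 × 0.0292 × cos(43.8°) = 1.26 W

1.26 W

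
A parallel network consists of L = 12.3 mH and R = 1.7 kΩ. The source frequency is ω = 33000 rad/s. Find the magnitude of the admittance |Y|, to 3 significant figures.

X_L = ωL = 406 Ω
Parallel: admittances add. Y = 1/R + 1/(jωL)
Y = (0.000588 − j0.00246) S
|Y| = 0.00253 S → |Z| = 1/|Y| = 395 Ω, ∠Z = −∠Y = 76.6°

2.53 mS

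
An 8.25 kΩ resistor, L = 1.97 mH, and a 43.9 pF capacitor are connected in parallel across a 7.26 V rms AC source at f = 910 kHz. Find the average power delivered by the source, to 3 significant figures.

6.39 mW

ω = 2πf = 5.718e+06 rad/s
X_L = ωL = 11300 Ω
X_C = 1/(ωC) = 3980 Ω
Parallel: admittances add. Y = 1/R + 1/(jωL) + jωC
Y = (0.000121 + j0.000162) S
|Y| = 0.000203 S → |Z| = 1/|Y| = 4940 Ω, ∠Z = −∠Y = -53.2°
I = V/|Z| = 1.47 mA
P = VI cos φ = 7.26 × 0.00147 × cos(-53.2°) = 6.39 mW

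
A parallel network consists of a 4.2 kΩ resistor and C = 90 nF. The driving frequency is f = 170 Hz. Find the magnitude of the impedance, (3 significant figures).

3890 Ω

ω = 2πf = 1068 rad/s
X_C = 1/(ωC) = 10400 Ω
Parallel: admittances add. Y = 1/R + jωC
Y = (0.000238 + j9.61e-05) S
|Y| = 0.000257 S → |Z| = 1/|Y| = 3890 Ω, ∠Z = −∠Y = -22.0°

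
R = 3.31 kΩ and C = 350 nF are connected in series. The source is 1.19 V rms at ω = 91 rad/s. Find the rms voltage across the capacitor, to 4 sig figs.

1.183 V

X_C = 1/(ωC) = 31400 Ω
Z = 3310 − j31400 Ω
|Z| = √(3310² + 31400²) = 31570 Ω
I = V/|Z| = 37.69 μA
V_C = I·|Z_C| = 3.769e-05 × 31400 = 1.183 V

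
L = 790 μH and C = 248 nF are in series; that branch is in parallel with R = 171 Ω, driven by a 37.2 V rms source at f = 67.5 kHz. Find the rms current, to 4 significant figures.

ω = 2πf = 424100 rad/s
X_L = ωL = 335.1 Ω
X_C = 1/(ωC) = 9.507 Ω
Branch 1: Z₁ = R = 171.0 Ω
Branch 2 (series LC): Z₂ = j(X_L − X_C) = j325.5 Ω
Parallel: Z = Z₁Z₂/(Z₁+Z₂), |Z| = 151.4 Ω, ∠Z = 27.71°
I = V/|Z| = 37.2/151.4 = 245.7 mA

245.7 mA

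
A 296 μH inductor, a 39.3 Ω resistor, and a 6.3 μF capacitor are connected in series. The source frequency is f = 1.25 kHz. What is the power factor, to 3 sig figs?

0.910

ω = 2πf = 7854 rad/s
X_L = ωL = 2.32 Ω
X_C = 1/(ωC) = 20.2 Ω
Net reactance X = X_L − X_C = -17.9 Ω
Z = 39.3 − j17.9 Ω
|Z| = √(39.3² + 17.9²) = 43.2 Ω
∠Z = arctan(-17.9/39.3) = -24.5°
cos φ = cos(-24.5°) = 0.910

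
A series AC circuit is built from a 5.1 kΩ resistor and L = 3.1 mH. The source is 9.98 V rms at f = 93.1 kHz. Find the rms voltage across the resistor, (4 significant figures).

ω = 2πf = 585000 rad/s
X_L = ωL = 1813 Ω
Z = 5100 + j1813 Ω
|Z| = √(5100² + 1813²) = 5413 Ω
I = V/|Z| = 1.844 mA
V_R = I·|Z_R| = 0.001844 × 5100 = 9.403 V

9.403 V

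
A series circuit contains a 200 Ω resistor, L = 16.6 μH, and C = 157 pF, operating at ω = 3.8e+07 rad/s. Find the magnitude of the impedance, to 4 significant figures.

504.5 Ω

X_L = ωL = 630.8 Ω
X_C = 1/(ωC) = 167.6 Ω
Net reactance X = X_L − X_C = 463.2 Ω
Z = 200.0 + j463.2 Ω
|Z| = √(200.0² + 463.2²) = 504.5 Ω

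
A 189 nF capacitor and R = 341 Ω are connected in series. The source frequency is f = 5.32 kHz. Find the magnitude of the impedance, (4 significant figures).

375.9 Ω

ω = 2πf = 33430 rad/s
X_C = 1/(ωC) = 158.3 Ω
Z = 341.0 − j158.3 Ω
|Z| = √(341.0² + 158.3²) = 375.9 Ω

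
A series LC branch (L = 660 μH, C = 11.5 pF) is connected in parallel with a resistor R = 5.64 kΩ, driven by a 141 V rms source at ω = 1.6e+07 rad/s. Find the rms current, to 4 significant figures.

X_L = ωL = 10560 Ω
X_C = 1/(ωC) = 5435 Ω
Branch 1: Z₁ = R = 5640 Ω
Branch 2 (series LC): Z₂ = j(X_L − X_C) = j5125 Ω
Parallel: Z = Z₁Z₂/(Z₁+Z₂), |Z| = 3793 Ω, ∠Z = 47.74°
I = V/|Z| = 141/3793 = 37.17 mA

37.17 mA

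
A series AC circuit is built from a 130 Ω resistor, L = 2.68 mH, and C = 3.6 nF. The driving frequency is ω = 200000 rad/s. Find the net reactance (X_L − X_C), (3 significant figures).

-853 Ω

X_L = ωL = 536 Ω
X_C = 1/(ωC) = 1390 Ω
X = 536 − 1390 = -853 Ω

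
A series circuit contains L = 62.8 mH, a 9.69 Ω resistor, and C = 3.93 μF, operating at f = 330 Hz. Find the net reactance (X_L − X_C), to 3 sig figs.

ω = 2πf = 2073 rad/s
X_L = ωL = 130 Ω
X_C = 1/(ωC) = 123 Ω
X = 130 − 123 = 7.49 Ω

7.49 Ω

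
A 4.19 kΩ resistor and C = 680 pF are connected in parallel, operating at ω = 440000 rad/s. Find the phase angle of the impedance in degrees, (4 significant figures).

-51.42°

X_C = 1/(ωC) = 3342 Ω
Parallel: admittances add. Y = 1/R + jωC
Y = (0.0002387 + j0.0002992) S
|Y| = 0.0003827 S → |Z| = 1/|Y| = 2613 Ω, ∠Z = −∠Y = -51.42°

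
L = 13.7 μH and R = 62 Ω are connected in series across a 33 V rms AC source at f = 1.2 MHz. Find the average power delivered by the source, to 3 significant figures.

4.65 W

ω = 2πf = 7.54e+06 rad/s
X_L = ωL = 103 Ω
Z = 62.0 + j103 Ω
|Z| = √(62.0² + 103²) = 120 Ω
∠Z = arctan(103/62.0) = 59.0°
I = V/|Z| = 274 mA
P = VI cos φ = 33 × 0.274 × cos(59.0°) = 4.65 W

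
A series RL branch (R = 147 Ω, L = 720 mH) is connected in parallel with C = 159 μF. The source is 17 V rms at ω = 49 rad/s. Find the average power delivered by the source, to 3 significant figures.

X_L = ωL = 35.3 Ω
X_C = 1/(ωC) = 128 Ω
Branch 1 (R+jX_L): Z₁ = 147 + j35.3 Ω, |Z₁| = 151 Ω
Branch 2 (−jX_C): Z₂ = −j128 Ω
Parallel: Z = Z₁Z₂/(Z₁+Z₂), |Z| = 112 Ω, ∠Z = -44.2°
I = V/|Z| = 152 mA
P = VI cos φ = 17 × 0.152 × cos(-44.2°) = 1.86 W

1.86 W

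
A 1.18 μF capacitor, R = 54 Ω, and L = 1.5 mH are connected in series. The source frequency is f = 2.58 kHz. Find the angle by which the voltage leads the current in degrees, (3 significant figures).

-27.4°

ω = 2πf = 16210 rad/s
X_L = ωL = 24.3 Ω
X_C = 1/(ωC) = 52.3 Ω
Net reactance X = X_L − X_C = -28.0 Ω
Z = 54.0 − j28.0 Ω
|Z| = √(54.0² + 28.0²) = 60.8 Ω
∠Z = arctan(-28.0/54.0) = -27.4°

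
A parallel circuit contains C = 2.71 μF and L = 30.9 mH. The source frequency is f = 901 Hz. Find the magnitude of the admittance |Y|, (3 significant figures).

ω = 2πf = 5661 rad/s
X_L = ωL = 175 Ω
X_C = 1/(ωC) = 65.2 Ω
Parallel: admittances add. Y = 1/(jωL) + jωC
Y = (0 + j0.00963) S
|Y| = 0.00963 S → |Z| = 1/|Y| = 104 Ω, ∠Z = −∠Y = -90.0°

9.63 mS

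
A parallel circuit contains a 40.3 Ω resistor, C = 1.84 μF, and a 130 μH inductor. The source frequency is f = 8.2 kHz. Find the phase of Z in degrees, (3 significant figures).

ω = 2πf = 51520 rad/s
X_L = ωL = 6.70 Ω
X_C = 1/(ωC) = 10.5 Ω
Parallel: admittances add. Y = 1/R + 1/(jωL) + jωC
Y = (0.0248 − j0.0545) S
|Y| = 0.0599 S → |Z| = 1/|Y| = 16.7 Ω, ∠Z = −∠Y = 65.5°

65.5°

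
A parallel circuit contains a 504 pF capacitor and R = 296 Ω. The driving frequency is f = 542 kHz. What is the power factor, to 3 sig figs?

ω = 2πf = 3.405e+06 rad/s
X_C = 1/(ωC) = 583 Ω
Parallel: admittances add. Y = 1/R + jωC
Y = (0.00338 + j0.00172) S
|Y| = 0.00379 S → |Z| = 1/|Y| = 264 Ω, ∠Z = −∠Y = -26.9°
cos φ = cos(-26.9°) = 0.892

0.892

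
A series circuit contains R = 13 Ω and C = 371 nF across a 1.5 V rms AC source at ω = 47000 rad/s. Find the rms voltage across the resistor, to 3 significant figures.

0.332 V

X_C = 1/(ωC) = 57.3 Ω
Z = 13.0 − j57.3 Ω
|Z| = √(13.0² + 57.3²) = 58.8 Ω
I = V/|Z| = 25.5 mA
V_R = I·|Z_R| = 0.0255 × 13.0 = 0.332 V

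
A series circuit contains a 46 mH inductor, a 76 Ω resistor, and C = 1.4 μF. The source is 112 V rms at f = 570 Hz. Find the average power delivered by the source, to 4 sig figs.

ω = 2πf = 3581 rad/s
X_L = ωL = 164.7 Ω
X_C = 1/(ωC) = 199.4 Ω
Net reactance X = X_L − X_C = -34.70 Ω
Z = 76.00 − j34.70 Ω
|Z| = √(76.00² + 34.70²) = 83.55 Ω
∠Z = arctan(-34.70/76.00) = -24.54°
I = V/|Z| = 1.341 A
P = VI cos φ = 112 × 1.341 × cos(-24.54°) = 136.6 W

136.6 W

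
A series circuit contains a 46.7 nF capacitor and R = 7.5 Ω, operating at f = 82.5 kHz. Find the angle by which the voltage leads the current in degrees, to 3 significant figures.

ω = 2πf = 518400 rad/s
X_C = 1/(ωC) = 41.3 Ω
Z = 7.50 − j41.3 Ω
|Z| = √(7.50² + 41.3²) = 42.0 Ω
∠Z = arctan(-41.3/7.50) = -79.7°

-79.7°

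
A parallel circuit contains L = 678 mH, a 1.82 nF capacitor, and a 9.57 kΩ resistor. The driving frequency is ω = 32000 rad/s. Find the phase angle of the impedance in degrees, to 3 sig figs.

X_L = ωL = 21700 Ω
X_C = 1/(ωC) = 17200 Ω
Parallel: admittances add. Y = 1/R + 1/(jωL) + jωC
Y = (0.000104 + j1.21e-05) S
|Y| = 0.000105 S → |Z| = 1/|Y| = 9510 Ω, ∠Z = −∠Y = -6.63°

-6.63°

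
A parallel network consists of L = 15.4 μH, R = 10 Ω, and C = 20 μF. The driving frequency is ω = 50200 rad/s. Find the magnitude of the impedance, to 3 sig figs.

3.26 Ω

X_L = ωL = 0.773 Ω
X_C = 1/(ωC) = 0.996 Ω
Parallel: admittances add. Y = 1/R + 1/(jωL) + jωC
Y = (0.100 − j0.290) S
|Y| = 0.306 S → |Z| = 1/|Y| = 3.26 Ω, ∠Z = −∠Y = 70.9°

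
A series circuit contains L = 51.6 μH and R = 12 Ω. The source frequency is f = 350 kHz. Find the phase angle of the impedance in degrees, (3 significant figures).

84.0°

ω = 2πf = 2.199e+06 rad/s
X_L = ωL = 113 Ω
Z = 12.0 + j113 Ω
|Z| = √(12.0² + 113²) = 114 Ω
∠Z = arctan(113/12.0) = 84.0°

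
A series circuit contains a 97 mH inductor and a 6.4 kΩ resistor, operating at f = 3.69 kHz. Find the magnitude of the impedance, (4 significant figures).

6784 Ω

ω = 2πf = 23180 rad/s
X_L = ωL = 2249 Ω
Z = 6400 + j2249 Ω
|Z| = √(6400² + 2249²) = 6784 Ω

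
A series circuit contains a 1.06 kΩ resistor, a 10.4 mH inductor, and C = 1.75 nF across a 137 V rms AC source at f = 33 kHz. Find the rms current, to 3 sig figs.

112 mA

ω = 2πf = 207300 rad/s
X_L = ωL = 2160 Ω
X_C = 1/(ωC) = 2760 Ω
Net reactance X = X_L − X_C = -600 Ω
Z = 1060 − j600 Ω
|Z| = √(1060² + 600²) = 1220 Ω
I = V/|Z| = 137/1220 = 112 mA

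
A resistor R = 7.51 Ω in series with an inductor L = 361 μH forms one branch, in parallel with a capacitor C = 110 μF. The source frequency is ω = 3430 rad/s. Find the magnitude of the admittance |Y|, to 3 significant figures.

X_L = ωL = 1.24 Ω
X_C = 1/(ωC) = 2.65 Ω
Branch 1 (R+jX_L): Z₁ = 7.51 + j1.24 Ω, |Z₁| = 7.61 Ω
Branch 2 (−jX_C): Z₂ = −j2.65 Ω
Parallel: Z = Z₁Z₂/(Z₁+Z₂), |Z| = 2.64 Ω, ∠Z = -70.0°
|Y| = 1/|Z| = 379 mS

379 mS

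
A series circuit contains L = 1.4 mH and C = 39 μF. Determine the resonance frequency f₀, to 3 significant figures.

ω₀ = 1/√(LC) = 1/√(0.0014 × 3.9e-05) = 4280 rad/s
f₀ = ω₀/(2π) = 681 Hz

681 Hz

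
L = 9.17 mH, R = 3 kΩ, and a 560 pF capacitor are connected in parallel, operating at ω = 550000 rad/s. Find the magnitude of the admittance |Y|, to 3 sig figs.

X_L = ωL = 5040 Ω
X_C = 1/(ωC) = 3250 Ω
Parallel: admittances add. Y = 1/R + 1/(jωL) + jωC
Y = (0.000333 + j0.000110) S
|Y| = 0.000351 S → |Z| = 1/|Y| = 2850 Ω, ∠Z = −∠Y = -18.2°

351 μS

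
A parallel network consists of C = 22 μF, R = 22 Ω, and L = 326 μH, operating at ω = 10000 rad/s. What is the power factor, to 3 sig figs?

X_L = ωL = 3.26 Ω
X_C = 1/(ωC) = 4.55 Ω
Parallel: admittances add. Y = 1/R + 1/(jωL) + jωC
Y = (0.0455 − j0.0867) S
|Y| = 0.0979 S → |Z| = 1/|Y| = 10.2 Ω, ∠Z = −∠Y = 62.3°
cos φ = cos(62.3°) = 0.464

0.464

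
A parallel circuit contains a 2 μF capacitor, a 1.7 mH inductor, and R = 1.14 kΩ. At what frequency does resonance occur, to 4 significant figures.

2.729 kHz

ω₀ = 1/√(LC) = 1/√(0.0017 × 2e-06) = 17150 rad/s
f₀ = ω₀/(2π) = 2.729 kHz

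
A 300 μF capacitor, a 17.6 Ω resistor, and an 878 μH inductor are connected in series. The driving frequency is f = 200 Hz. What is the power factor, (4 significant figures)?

0.9961

ω = 2πf = 1257 rad/s
X_L = ωL = 1.103 Ω
X_C = 1/(ωC) = 2.653 Ω
Net reactance X = X_L − X_C = -1.549 Ω
Z = 17.60 − j1.549 Ω
|Z| = √(17.60² + 1.549²) = 17.67 Ω
∠Z = arctan(-1.549/17.60) = -5.031°
cos φ = cos(-5.031°) = 0.9961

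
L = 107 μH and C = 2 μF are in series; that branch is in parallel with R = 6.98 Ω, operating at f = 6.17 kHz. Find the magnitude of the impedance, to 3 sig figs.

5.46 Ω

ω = 2πf = 38770 rad/s
X_L = ωL = 4.15 Ω
X_C = 1/(ωC) = 12.9 Ω
Branch 1: Z₁ = R = 6.98 Ω
Branch 2 (series LC): Z₂ = j(X_L − X_C) = −j8.75 Ω
Parallel: Z = Z₁Z₂/(Z₁+Z₂), |Z| = 5.46 Ω, ∠Z = -38.6°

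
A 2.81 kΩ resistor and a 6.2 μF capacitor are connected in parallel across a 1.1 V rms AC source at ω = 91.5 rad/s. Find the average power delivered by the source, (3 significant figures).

431 μW

X_C = 1/(ωC) = 1760 Ω
Parallel: admittances add. Y = 1/R + jωC
Y = (0.000356 + j0.000567) S
|Y| = 0.000670 S → |Z| = 1/|Y| = 1490 Ω, ∠Z = −∠Y = -57.9°
I = V/|Z| = 737 μA
P = VI cos φ = 1.1 × 0.000737 × cos(-57.9°) = 431 μW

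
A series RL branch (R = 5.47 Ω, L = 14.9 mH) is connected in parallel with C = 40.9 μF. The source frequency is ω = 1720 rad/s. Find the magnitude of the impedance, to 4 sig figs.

29.43 Ω

X_L = ωL = 25.63 Ω
X_C = 1/(ωC) = 14.22 Ω
Branch 1 (R+jX_L): Z₁ = 5.470 + j25.63 Ω, |Z₁| = 26.21 Ω
Branch 2 (−jX_C): Z₂ = −j14.22 Ω
Parallel: Z = Z₁Z₂/(Z₁+Z₂), |Z| = 29.43 Ω, ∠Z = -76.44°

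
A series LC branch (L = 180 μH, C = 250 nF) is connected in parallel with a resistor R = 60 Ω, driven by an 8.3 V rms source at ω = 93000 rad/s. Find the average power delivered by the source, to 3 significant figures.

X_L = ωL = 16.7 Ω
X_C = 1/(ωC) = 43.0 Ω
Branch 1: Z₁ = R = 60.0 Ω
Branch 2 (series LC): Z₂ = j(X_L − X_C) = −j26.3 Ω
Parallel: Z = Z₁Z₂/(Z₁+Z₂), |Z| = 24.1 Ω, ∠Z = -66.4°
I = V/|Z| = 345 mA
P = VI cos φ = 8.3 × 0.345 × cos(-66.4°) = 1.15 W

1.15 W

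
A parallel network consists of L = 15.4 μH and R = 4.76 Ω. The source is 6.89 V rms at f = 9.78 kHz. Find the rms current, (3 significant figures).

7.42 A

ω = 2πf = 61450 rad/s
X_L = ωL = 0.946 Ω
Parallel: admittances add. Y = 1/R + 1/(jωL)
Y = (0.210 − j1.06) S
|Y| = 1.08 S → |Z| = 1/|Y| = 0.928 Ω, ∠Z = −∠Y = 78.8°
I = V/|Z| = 6.89/0.928 = 7.42 A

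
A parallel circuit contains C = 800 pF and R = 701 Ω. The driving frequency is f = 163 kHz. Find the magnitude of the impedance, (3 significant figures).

ω = 2πf = 1.024e+06 rad/s
X_C = 1/(ωC) = 1220 Ω
Parallel: admittances add. Y = 1/R + jωC
Y = (0.00143 + j0.000819) S
|Y| = 0.00165 S → |Z| = 1/|Y| = 608 Ω, ∠Z = −∠Y = -29.9°

608 Ω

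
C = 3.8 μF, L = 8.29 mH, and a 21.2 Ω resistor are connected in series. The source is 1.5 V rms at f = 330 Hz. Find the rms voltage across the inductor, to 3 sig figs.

0.231 V

ω = 2πf = 2073 rad/s
X_L = ωL = 17.2 Ω
X_C = 1/(ωC) = 127 Ω
Net reactance X = X_L − X_C = -110 Ω
Z = 21.2 − j110 Ω
|Z| = √(21.2² + 110²) = 112 Ω
I = V/|Z| = 13.4 mA
V_L = I·|Z_L| = 0.0134 × 17.2 = 0.231 V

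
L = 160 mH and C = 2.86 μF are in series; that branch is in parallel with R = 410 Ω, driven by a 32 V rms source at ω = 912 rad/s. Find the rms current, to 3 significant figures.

156 mA

X_L = ωL = 146 Ω
X_C = 1/(ωC) = 383 Ω
Branch 1: Z₁ = R = 410 Ω
Branch 2 (series LC): Z₂ = j(X_L − X_C) = −j237 Ω
Parallel: Z = Z₁Z₂/(Z₁+Z₂), |Z| = 205 Ω, ∠Z = -59.9°
I = V/|Z| = 32/205 = 156 mA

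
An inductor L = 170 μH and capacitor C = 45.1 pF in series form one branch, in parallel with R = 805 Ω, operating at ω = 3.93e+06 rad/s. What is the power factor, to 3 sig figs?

X_L = ωL = 668 Ω
X_C = 1/(ωC) = 5640 Ω
Branch 1: Z₁ = R = 805 Ω
Branch 2 (series LC): Z₂ = j(X_L − X_C) = −j4970 Ω
Parallel: Z = Z₁Z₂/(Z₁+Z₂), |Z| = 795 Ω, ∠Z = -9.19°
cos φ = cos(-9.19°) = 0.987

0.987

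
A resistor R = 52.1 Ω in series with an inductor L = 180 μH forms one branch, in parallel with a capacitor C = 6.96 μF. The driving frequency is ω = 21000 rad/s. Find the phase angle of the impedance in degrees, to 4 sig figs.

X_L = ωL = 3.780 Ω
X_C = 1/(ωC) = 6.842 Ω
Branch 1 (R+jX_L): Z₁ = 52.10 + j3.780 Ω, |Z₁| = 52.24 Ω
Branch 2 (−jX_C): Z₂ = −j6.842 Ω
Parallel: Z = Z₁Z₂/(Z₁+Z₂), |Z| = 6.848 Ω, ∠Z = -82.49°

-82.49°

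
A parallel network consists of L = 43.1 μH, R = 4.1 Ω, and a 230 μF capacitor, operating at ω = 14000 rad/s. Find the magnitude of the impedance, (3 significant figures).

X_L = ωL = 0.603 Ω
X_C = 1/(ωC) = 0.311 Ω
Parallel: admittances add. Y = 1/R + 1/(jωL) + jωC
Y = (0.244 + j1.56) S
|Y| = 1.58 S → |Z| = 1/|Y| = 0.632 Ω, ∠Z = −∠Y = -81.1°

0.632 Ω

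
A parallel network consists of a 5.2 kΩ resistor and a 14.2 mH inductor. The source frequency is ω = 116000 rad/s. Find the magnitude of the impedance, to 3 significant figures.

1570 Ω

X_L = ωL = 1650 Ω
Parallel: admittances add. Y = 1/R + 1/(jωL)
Y = (0.000192 − j0.000607) S
|Y| = 0.000637 S → |Z| = 1/|Y| = 1570 Ω, ∠Z = −∠Y = 72.4°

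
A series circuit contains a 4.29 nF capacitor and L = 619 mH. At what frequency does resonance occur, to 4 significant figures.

3.088 kHz

ω₀ = 1/√(LC) = 1/√(0.619 × 4.29e-09) = 19410 rad/s
f₀ = ω₀/(2π) = 3.088 kHz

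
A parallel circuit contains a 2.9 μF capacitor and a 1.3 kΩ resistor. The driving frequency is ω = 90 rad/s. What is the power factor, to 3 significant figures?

X_C = 1/(ωC) = 3830 Ω
Parallel: admittances add. Y = 1/R + jωC
Y = (0.000769 + j0.000261) S
|Y| = 0.000812 S → |Z| = 1/|Y| = 1230 Ω, ∠Z = −∠Y = -18.7°
cos φ = cos(-18.7°) = 0.947

0.947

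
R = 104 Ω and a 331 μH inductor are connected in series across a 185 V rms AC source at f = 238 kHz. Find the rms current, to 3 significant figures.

366 mA

ω = 2πf = 1.495e+06 rad/s
X_L = ωL = 495 Ω
Z = 104 + j495 Ω
|Z| = √(104² + 495²) = 506 Ω
I = V/|Z| = 185/506 = 366 mA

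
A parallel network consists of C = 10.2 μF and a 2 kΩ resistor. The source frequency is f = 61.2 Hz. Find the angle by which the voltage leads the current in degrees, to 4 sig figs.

-82.74°

ω = 2πf = 384.5 rad/s
X_C = 1/(ωC) = 255.0 Ω
Parallel: admittances add. Y = 1/R + jωC
Y = (0.0005000 + j0.003922) S
|Y| = 0.003954 S → |Z| = 1/|Y| = 252.9 Ω, ∠Z = −∠Y = -82.74°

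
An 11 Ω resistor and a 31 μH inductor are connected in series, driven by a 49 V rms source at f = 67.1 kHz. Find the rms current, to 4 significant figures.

2.868 A

ω = 2πf = 421600 rad/s
X_L = ωL = 13.07 Ω
Z = 11.00 + j13.07 Ω
|Z| = √(11.00² + 13.07²) = 17.08 Ω
I = V/|Z| = 49/17.08 = 2.868 A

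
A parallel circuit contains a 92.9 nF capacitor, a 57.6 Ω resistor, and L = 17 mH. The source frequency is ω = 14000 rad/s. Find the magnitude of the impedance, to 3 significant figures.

X_L = ωL = 238 Ω
X_C = 1/(ωC) = 769 Ω
Parallel: admittances add. Y = 1/R + 1/(jωL) + jωC
Y = (0.0174 − j0.00290) S
|Y| = 0.0176 S → |Z| = 1/|Y| = 56.8 Ω, ∠Z = −∠Y = 9.49°

56.8 Ω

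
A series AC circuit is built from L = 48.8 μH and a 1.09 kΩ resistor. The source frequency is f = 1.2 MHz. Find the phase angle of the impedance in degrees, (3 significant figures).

ω = 2πf = 7.54e+06 rad/s
X_L = ωL = 368 Ω
Z = 1090 + j368 Ω
|Z| = √(1090² + 368²) = 1150 Ω
∠Z = arctan(368/1090) = 18.7°

18.7°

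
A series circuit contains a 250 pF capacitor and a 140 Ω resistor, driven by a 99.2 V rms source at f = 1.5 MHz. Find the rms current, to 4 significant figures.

222.0 mA

ω = 2πf = 9.425e+06 rad/s
X_C = 1/(ωC) = 424.4 Ω
Z = 140.0 − j424.4 Ω
|Z| = √(140.0² + 424.4²) = 446.9 Ω
I = V/|Z| = 99.2/446.9 = 222.0 mA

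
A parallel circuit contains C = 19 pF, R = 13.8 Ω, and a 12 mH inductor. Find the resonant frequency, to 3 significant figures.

333 kHz

ω₀ = 1/√(LC) = 1/√(0.012 × 1.9e-11) = 2.094e+06 rad/s
f₀ = ω₀/(2π) = 333 kHz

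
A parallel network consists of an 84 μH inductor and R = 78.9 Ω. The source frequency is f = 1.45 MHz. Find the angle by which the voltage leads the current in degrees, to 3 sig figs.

5.89°

ω = 2πf = 9.111e+06 rad/s
X_L = ωL = 765 Ω
Parallel: admittances add. Y = 1/R + 1/(jωL)
Y = (0.0127 − j0.00131) S
|Y| = 0.0127 S → |Z| = 1/|Y| = 78.5 Ω, ∠Z = −∠Y = 5.89°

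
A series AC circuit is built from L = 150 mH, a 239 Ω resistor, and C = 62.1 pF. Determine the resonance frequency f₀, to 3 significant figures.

52.1 kHz

ω₀ = 1/√(LC) = 1/√(0.15 × 6.21e-11) = 327600 rad/s
f₀ = ω₀/(2π) = 52.1 kHz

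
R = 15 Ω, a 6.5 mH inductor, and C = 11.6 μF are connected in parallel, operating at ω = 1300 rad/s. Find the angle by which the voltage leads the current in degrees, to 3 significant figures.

57.2°

X_L = ωL = 8.45 Ω
X_C = 1/(ωC) = 66.3 Ω
Parallel: admittances add. Y = 1/R + 1/(jωL) + jωC
Y = (0.0667 − j0.103) S
|Y| = 0.123 S → |Z| = 1/|Y| = 8.14 Ω, ∠Z = −∠Y = 57.2°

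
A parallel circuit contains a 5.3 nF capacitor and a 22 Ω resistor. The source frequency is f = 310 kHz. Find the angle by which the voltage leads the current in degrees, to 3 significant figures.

-12.8°

ω = 2πf = 1.948e+06 rad/s
X_C = 1/(ωC) = 96.9 Ω
Parallel: admittances add. Y = 1/R + jωC
Y = (0.0455 + j0.0103) S
|Y| = 0.0466 S → |Z| = 1/|Y| = 21.5 Ω, ∠Z = −∠Y = -12.8°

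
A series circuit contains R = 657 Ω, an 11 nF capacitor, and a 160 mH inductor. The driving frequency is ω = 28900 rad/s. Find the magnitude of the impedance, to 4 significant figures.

X_L = ωL = 4624 Ω
X_C = 1/(ωC) = 3146 Ω
Net reactance X = X_L − X_C = 1478 Ω
Z = 657.0 + j1478 Ω
|Z| = √(657.0² + 1478²) = 1618 Ω

1618 Ω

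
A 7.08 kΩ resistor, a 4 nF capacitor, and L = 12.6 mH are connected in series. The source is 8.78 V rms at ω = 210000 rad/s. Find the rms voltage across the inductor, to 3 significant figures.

X_L = ωL = 2650 Ω
X_C = 1/(ωC) = 1190 Ω
Net reactance X = X_L − X_C = 1460 Ω
Z = 7080 + j1460 Ω
|Z| = √(7080² + 1460²) = 7230 Ω
I = V/|Z| = 1.21 mA
V_L = I·|Z_L| = 0.00121 × 2650 = 3.21 V

3.21 V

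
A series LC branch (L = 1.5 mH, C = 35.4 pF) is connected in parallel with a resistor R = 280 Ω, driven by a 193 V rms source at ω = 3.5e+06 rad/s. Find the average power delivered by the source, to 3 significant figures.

133 W

X_L = ωL = 5250 Ω
X_C = 1/(ωC) = 8070 Ω
Branch 1: Z₁ = R = 280 Ω
Branch 2 (series LC): Z₂ = j(X_L − X_C) = −j2820 Ω
Parallel: Z = Z₁Z₂/(Z₁+Z₂), |Z| = 279 Ω, ∠Z = -5.67°
I = V/|Z| = 693 mA
P = VI cos φ = 193 × 0.693 × cos(-5.67°) = 133 W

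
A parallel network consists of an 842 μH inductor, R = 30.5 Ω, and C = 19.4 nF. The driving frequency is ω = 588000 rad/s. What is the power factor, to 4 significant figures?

0.9614

X_L = ωL = 495.1 Ω
X_C = 1/(ωC) = 87.66 Ω
Parallel: admittances add. Y = 1/R + 1/(jωL) + jωC
Y = (0.03279 + j0.009387) S
|Y| = 0.03410 S → |Z| = 1/|Y| = 29.32 Ω, ∠Z = −∠Y = -15.98°
cos φ = cos(-15.98°) = 0.9614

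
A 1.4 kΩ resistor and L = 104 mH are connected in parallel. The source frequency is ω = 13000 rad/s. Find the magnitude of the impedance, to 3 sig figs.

973 Ω

X_L = ωL = 1350 Ω
Parallel: admittances add. Y = 1/R + 1/(jωL)
Y = (0.000714 − j0.000740) S
|Y| = 0.00103 S → |Z| = 1/|Y| = 973 Ω, ∠Z = −∠Y = 46.0°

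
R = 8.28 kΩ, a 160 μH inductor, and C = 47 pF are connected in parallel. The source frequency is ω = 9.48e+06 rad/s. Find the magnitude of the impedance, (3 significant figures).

4070 Ω

X_L = ωL = 1520 Ω
X_C = 1/(ωC) = 2240 Ω
Parallel: admittances add. Y = 1/R + 1/(jωL) + jωC
Y = (0.000121 − j0.000214) S
|Y| = 0.000245 S → |Z| = 1/|Y| = 4070 Ω, ∠Z = −∠Y = 60.5°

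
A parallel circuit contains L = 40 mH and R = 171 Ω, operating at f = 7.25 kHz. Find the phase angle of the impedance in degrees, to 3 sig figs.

ω = 2πf = 45550 rad/s
X_L = ωL = 1820 Ω
Parallel: admittances add. Y = 1/R + 1/(jωL)
Y = (0.00585 − j0.000549) S
|Y| = 0.00587 S → |Z| = 1/|Y| = 170 Ω, ∠Z = −∠Y = 5.36°

5.36°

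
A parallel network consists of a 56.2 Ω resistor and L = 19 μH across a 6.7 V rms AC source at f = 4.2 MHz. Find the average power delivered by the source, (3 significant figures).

799 mW

ω = 2πf = 2.639e+07 rad/s
X_L = ωL = 501 Ω
Parallel: admittances add. Y = 1/R + 1/(jωL)
Y = (0.0178 − j0.00199) S
|Y| = 0.0179 S → |Z| = 1/|Y| = 55.9 Ω, ∠Z = −∠Y = 6.40°
I = V/|Z| = 120 mA
P = VI cos φ = 6.7 × 0.120 × cos(6.40°) = 799 mW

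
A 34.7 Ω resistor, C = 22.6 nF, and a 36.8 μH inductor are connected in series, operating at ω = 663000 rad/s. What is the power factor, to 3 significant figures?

X_L = ωL = 24.4 Ω
X_C = 1/(ωC) = 66.7 Ω
Net reactance X = X_L − X_C = -42.3 Ω
Z = 34.7 − j42.3 Ω
|Z| = √(34.7² + 42.3²) = 54.7 Ω
∠Z = arctan(-42.3/34.7) = -50.7°
cos φ = cos(-50.7°) = 0.634

0.634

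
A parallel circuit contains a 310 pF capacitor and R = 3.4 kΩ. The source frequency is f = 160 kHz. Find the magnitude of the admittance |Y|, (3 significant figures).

429 μS

ω = 2πf = 1.005e+06 rad/s
X_C = 1/(ωC) = 3210 Ω
Parallel: admittances add. Y = 1/R + jωC
Y = (0.000294 + j0.000312) S
|Y| = 0.000429 S → |Z| = 1/|Y| = 2330 Ω, ∠Z = −∠Y = -46.7°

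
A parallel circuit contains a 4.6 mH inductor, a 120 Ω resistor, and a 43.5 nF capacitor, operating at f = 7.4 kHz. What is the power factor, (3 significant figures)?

0.953

ω = 2πf = 46500 rad/s
X_L = ωL = 214 Ω
X_C = 1/(ωC) = 494 Ω
Parallel: admittances add. Y = 1/R + 1/(jωL) + jωC
Y = (0.00833 − j0.00265) S
|Y| = 0.00875 S → |Z| = 1/|Y| = 114 Ω, ∠Z = −∠Y = 17.7°
cos φ = cos(17.7°) = 0.953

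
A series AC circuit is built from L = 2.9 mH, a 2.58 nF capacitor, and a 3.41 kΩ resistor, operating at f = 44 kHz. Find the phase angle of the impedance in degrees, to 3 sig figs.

-9.98°

ω = 2πf = 276500 rad/s
X_L = ωL = 802 Ω
X_C = 1/(ωC) = 1400 Ω
Net reactance X = X_L − X_C = -600 Ω
Z = 3410 − j600 Ω
|Z| = √(3410² + 600²) = 3460 Ω
∠Z = arctan(-600/3410) = -9.98°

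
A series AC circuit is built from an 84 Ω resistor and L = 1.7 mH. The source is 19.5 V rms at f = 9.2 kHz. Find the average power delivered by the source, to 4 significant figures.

1.911 W

ω = 2πf = 57810 rad/s
X_L = ωL = 98.27 Ω
Z = 84.00 + j98.27 Ω
|Z| = √(84.00² + 98.27²) = 129.3 Ω
∠Z = arctan(98.27/84.00) = 49.48°
I = V/|Z| = 150.8 mA
P = VI cos φ = 19.5 × 0.1508 × cos(49.48°) = 1.911 W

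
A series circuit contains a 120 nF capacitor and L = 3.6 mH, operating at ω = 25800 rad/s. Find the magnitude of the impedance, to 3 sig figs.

X_L = ωL = 92.9 Ω
X_C = 1/(ωC) = 323 Ω
Net reactance X = X_L − X_C = -230 Ω
Z = − j230 Ω
|Z| = √(0² + 230²) = 230 Ω

230 Ω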